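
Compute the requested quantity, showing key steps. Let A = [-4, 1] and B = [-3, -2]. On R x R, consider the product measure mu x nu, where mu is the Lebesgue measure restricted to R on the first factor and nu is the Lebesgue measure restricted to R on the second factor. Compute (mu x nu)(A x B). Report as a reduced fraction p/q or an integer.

For a measurable rectangle A x B, the product measure satisfies
  (mu x nu)(A x B) = mu(A) * nu(B).
  mu(A) = 5.
  nu(B) = 1.
  (mu x nu)(A x B) = 5 * 1 = 5.

5


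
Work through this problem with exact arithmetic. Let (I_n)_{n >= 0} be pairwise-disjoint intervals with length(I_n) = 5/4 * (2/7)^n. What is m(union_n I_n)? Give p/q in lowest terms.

By countable additivity of the Lebesgue measure on pairwise disjoint measurable sets,
  m(union_{n >= 0} I_n) = sum_{n >= 0} m(I_n) = sum_{n >= 0} a * r^n,
  with a = 5/4 and r = 2/7.
Since 0 < r = 2/7 < 1, the geometric series converges:
  sum_{n >= 0} a * r^n = a / (1 - r).
  = 5/4 / (1 - 2/7)
  = 5/4 / (5/7)
  = 7/4.

7/4


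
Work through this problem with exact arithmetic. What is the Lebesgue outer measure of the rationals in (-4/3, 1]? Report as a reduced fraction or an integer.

E = Q cap (-4/3, 1] is a subset of Q, which is countable. Enumerate Q = {q_1, q_2, ...}; for any eps > 0, cover q_k by the open interval (q_k - eps/2^(k+1), q_k + eps/2^(k+1)), of length eps/2^k. The total cover length is sum_{k>=1} eps/2^k = eps. Hence m*(E) <= m*(Q) <= eps for every eps > 0, and since outer measure is non-negative, m*(E) = 0.

0


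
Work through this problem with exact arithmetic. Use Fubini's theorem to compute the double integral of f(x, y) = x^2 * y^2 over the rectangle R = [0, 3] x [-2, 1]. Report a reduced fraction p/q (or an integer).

f(x, y) is a tensor product of a function of x and a function of y, and both factors are bounded continuous (hence Lebesgue integrable) on the rectangle, so Fubini's theorem applies:
  integral_R f d(m x m) = (integral_a1^b1 x^2 dx) * (integral_a2^b2 y^2 dy).
Inner integral in x: integral_{0}^{3} x^2 dx = (3^3 - 0^3)/3
  = 9.
Inner integral in y: integral_{-2}^{1} y^2 dy = (1^3 - (-2)^3)/3
  = 3.
Product: (9) * (3) = 27.

27


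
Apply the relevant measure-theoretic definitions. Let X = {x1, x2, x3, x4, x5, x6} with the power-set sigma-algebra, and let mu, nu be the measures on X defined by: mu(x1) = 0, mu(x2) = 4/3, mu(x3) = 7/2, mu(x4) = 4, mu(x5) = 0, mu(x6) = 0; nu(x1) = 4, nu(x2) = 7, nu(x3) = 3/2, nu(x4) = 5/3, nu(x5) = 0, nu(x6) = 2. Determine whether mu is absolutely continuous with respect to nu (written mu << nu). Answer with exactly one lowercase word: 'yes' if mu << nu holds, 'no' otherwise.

mu << nu means: every nu-null measurable set is also mu-null; equivalently, for every atom x, if nu({x}) = 0 then mu({x}) = 0.
Checking each atom:
  x1: nu = 4 > 0 -> no constraint.
  x2: nu = 7 > 0 -> no constraint.
  x3: nu = 3/2 > 0 -> no constraint.
  x4: nu = 5/3 > 0 -> no constraint.
  x5: nu = 0, mu = 0 -> consistent with mu << nu.
  x6: nu = 2 > 0 -> no constraint.
No atom violates the condition. Therefore mu << nu.

yes


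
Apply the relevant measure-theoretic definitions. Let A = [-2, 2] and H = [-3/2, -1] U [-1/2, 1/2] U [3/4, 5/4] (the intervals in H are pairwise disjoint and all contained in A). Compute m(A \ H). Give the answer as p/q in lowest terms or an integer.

The ambient interval has length m(A) = 2 - (-2) = 4.
Since the holes are disjoint and sit inside A, by finite additivity
  m(H) = sum_i (b_i - a_i), and m(A \ H) = m(A) - m(H).
Computing the hole measures:
  m(H_1) = -1 - (-3/2) = 1/2.
  m(H_2) = 1/2 - (-1/2) = 1.
  m(H_3) = 5/4 - 3/4 = 1/2.
Summed: m(H) = 1/2 + 1 + 1/2 = 2.
So m(A \ H) = 4 - 2 = 2.

2


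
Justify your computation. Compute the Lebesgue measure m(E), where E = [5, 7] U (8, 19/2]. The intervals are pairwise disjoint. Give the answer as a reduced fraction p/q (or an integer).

For pairwise disjoint intervals, m(union_i I_i) = sum_i m(I_i),
and m is invariant under swapping open/closed endpoints (single points have measure 0).
So m(E) = sum_i (b_i - a_i).
  I_1 has length 7 - 5 = 2.
  I_2 has length 19/2 - 8 = 3/2.
Summing:
  m(E) = 2 + 3/2 = 7/2.

7/2


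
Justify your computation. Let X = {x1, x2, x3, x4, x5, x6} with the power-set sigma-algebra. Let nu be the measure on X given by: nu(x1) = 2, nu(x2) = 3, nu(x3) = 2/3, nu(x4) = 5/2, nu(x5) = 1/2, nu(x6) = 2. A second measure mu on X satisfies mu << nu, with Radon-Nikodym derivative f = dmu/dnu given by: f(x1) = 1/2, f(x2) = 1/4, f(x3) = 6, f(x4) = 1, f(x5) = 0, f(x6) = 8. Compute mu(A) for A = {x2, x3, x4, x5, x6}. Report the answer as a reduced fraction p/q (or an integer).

By the defining property of the Radon-Nikodym derivative, for every measurable set A,
  mu(A) = integral_A f dnu.
Since nu is a discrete measure concentrated on the atoms of X, the integral over A reduces to the sum
  mu(A) = sum_{x in A} f(x) * nu({x}).
Computing each term:
  x2: f(x2) * nu(x2) = 1/4 * 3 = 3/4.
  x3: f(x3) * nu(x3) = 6 * 2/3 = 4.
  x4: f(x4) * nu(x4) = 1 * 5/2 = 5/2.
  x5: f(x5) * nu(x5) = 0 * 1/2 = 0.
  x6: f(x6) * nu(x6) = 8 * 2 = 16.
Summing: mu(A) = 3/4 + 4 + 5/2 + 0 + 16 = 93/4.

93/4


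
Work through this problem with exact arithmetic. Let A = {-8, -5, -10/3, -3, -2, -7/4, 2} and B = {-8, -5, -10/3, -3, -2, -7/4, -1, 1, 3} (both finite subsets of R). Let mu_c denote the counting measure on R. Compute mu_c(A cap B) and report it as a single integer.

Counting measure on a finite set equals cardinality. mu_c(A cap B) = |A cap B| (elements appearing in both).
Enumerating the elements of A that also lie in B gives 6 element(s).
So mu_c(A cap B) = 6.

6


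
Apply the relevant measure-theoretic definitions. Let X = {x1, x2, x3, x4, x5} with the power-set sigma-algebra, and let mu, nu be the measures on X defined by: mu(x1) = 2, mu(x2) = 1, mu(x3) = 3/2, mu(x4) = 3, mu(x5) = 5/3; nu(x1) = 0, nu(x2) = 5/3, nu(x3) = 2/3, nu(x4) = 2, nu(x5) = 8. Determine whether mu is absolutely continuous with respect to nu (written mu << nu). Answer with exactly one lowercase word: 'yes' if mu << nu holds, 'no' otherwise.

mu << nu means: every nu-null measurable set is also mu-null; equivalently, for every atom x, if nu({x}) = 0 then mu({x}) = 0.
Checking each atom:
  x1: nu = 0, mu = 2 > 0 -> violates mu << nu.
  x2: nu = 5/3 > 0 -> no constraint.
  x3: nu = 2/3 > 0 -> no constraint.
  x4: nu = 2 > 0 -> no constraint.
  x5: nu = 8 > 0 -> no constraint.
The atom(s) x1 violate the condition (nu = 0 but mu > 0). Therefore mu is NOT absolutely continuous w.r.t. nu.

no


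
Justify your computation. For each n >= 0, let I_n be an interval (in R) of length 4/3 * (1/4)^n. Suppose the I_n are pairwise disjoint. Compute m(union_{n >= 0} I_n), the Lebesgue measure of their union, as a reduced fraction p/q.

By countable additivity of the Lebesgue measure on pairwise disjoint measurable sets,
  m(union_{n >= 0} I_n) = sum_{n >= 0} m(I_n) = sum_{n >= 0} a * r^n,
  with a = 4/3 and r = 1/4.
Since 0 < r = 1/4 < 1, the geometric series converges:
  sum_{n >= 0} a * r^n = a / (1 - r).
  = 4/3 / (1 - 1/4)
  = 4/3 / (3/4)
  = 16/9.

16/9


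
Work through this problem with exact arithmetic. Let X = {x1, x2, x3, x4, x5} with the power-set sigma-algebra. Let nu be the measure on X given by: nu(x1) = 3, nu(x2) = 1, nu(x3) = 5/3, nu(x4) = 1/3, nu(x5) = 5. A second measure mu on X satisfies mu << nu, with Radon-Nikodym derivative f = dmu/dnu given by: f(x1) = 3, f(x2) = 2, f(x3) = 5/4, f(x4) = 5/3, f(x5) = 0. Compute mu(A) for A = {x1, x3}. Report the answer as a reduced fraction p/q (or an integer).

By the defining property of the Radon-Nikodym derivative, for every measurable set A,
  mu(A) = integral_A f dnu.
Since nu is a discrete measure concentrated on the atoms of X, the integral over A reduces to the sum
  mu(A) = sum_{x in A} f(x) * nu({x}).
Computing each term:
  x1: f(x1) * nu(x1) = 3 * 3 = 9.
  x3: f(x3) * nu(x3) = 5/4 * 5/3 = 25/12.
Summing: mu(A) = 9 + 25/12 = 133/12.

133/12


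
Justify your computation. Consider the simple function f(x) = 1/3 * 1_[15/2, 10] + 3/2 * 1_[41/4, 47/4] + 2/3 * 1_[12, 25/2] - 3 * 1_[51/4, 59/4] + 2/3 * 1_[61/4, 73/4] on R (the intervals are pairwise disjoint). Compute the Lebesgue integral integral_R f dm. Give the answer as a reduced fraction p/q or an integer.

For a simple function f = sum_i c_i * 1_{A_i} with disjoint A_i,
  integral f dm = sum_i c_i * m(A_i).
Lengths of the A_i:
  m(A_1) = 10 - 15/2 = 5/2.
  m(A_2) = 47/4 - 41/4 = 3/2.
  m(A_3) = 25/2 - 12 = 1/2.
  m(A_4) = 59/4 - 51/4 = 2.
  m(A_5) = 73/4 - 61/4 = 3.
Contributions c_i * m(A_i):
  (1/3) * (5/2) = 5/6.
  (3/2) * (3/2) = 9/4.
  (2/3) * (1/2) = 1/3.
  (-3) * (2) = -6.
  (2/3) * (3) = 2.
Total: 5/6 + 9/4 + 1/3 - 6 + 2 = -7/12.

-7/12


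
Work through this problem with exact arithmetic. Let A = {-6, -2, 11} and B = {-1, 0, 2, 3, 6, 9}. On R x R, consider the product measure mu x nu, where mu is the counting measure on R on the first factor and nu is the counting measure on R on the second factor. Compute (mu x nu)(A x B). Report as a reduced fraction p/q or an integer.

For a measurable rectangle A x B, the product measure satisfies
  (mu x nu)(A x B) = mu(A) * nu(B).
  mu(A) = 3.
  nu(B) = 6.
  (mu x nu)(A x B) = 3 * 6 = 18.

18


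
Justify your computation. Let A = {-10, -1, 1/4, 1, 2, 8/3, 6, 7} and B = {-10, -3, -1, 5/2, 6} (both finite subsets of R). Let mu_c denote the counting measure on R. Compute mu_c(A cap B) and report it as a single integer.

Counting measure on a finite set equals cardinality. mu_c(A cap B) = |A cap B| (elements appearing in both).
Enumerating the elements of A that also lie in B gives 3 element(s).
So mu_c(A cap B) = 3.

3


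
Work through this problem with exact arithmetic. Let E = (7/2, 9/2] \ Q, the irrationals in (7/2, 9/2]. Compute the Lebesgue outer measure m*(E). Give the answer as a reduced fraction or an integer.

The interval I = (7/2, 9/2] has m(I) = 9/2 - 7/2 = 1 (endpoints are measure-zero, so open/closed/half-open agree). Write I = (I cap Q) u (I \ Q). The rationals in I are countable, so m*(I cap Q) = 0 (cover each rational by intervals whose total length is arbitrarily small). By countable subadditivity m*(I) <= m*(I cap Q) + m*(I \ Q), hence m*(I \ Q) >= m(I) = 1. The reverse inequality m*(I \ Q) <= m*(I) = 1 is trivial since (I \ Q) is a subset of I. Therefore m*(I \ Q) = 1.

1


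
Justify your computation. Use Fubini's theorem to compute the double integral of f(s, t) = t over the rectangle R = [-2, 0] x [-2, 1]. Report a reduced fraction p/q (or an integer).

f(s, t) is a tensor product of a function of s and a function of t, and both factors are bounded continuous (hence Lebesgue integrable) on the rectangle, so Fubini's theorem applies:
  integral_R f d(m x m) = (integral_a1^b1 1 ds) * (integral_a2^b2 t dt).
Inner integral in s: integral_{-2}^{0} 1 ds = (0^1 - (-2)^1)/1
  = 2.
Inner integral in t: integral_{-2}^{1} t dt = (1^2 - (-2)^2)/2
  = -3/2.
Product: (2) * (-3/2) = -3.

-3


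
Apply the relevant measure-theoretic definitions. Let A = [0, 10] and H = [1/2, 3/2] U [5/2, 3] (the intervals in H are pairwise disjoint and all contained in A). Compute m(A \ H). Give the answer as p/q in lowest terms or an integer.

The ambient interval has length m(A) = 10 - 0 = 10.
Since the holes are disjoint and sit inside A, by finite additivity
  m(H) = sum_i (b_i - a_i), and m(A \ H) = m(A) - m(H).
Computing the hole measures:
  m(H_1) = 3/2 - 1/2 = 1.
  m(H_2) = 3 - 5/2 = 1/2.
Summed: m(H) = 1 + 1/2 = 3/2.
So m(A \ H) = 10 - 3/2 = 17/2.

17/2


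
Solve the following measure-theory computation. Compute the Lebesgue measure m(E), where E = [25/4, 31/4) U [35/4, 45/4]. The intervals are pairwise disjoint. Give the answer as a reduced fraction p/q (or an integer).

For pairwise disjoint intervals, m(union_i I_i) = sum_i m(I_i),
and m is invariant under swapping open/closed endpoints (single points have measure 0).
So m(E) = sum_i (b_i - a_i).
  I_1 has length 31/4 - 25/4 = 3/2.
  I_2 has length 45/4 - 35/4 = 5/2.
Summing:
  m(E) = 3/2 + 5/2 = 4.

4


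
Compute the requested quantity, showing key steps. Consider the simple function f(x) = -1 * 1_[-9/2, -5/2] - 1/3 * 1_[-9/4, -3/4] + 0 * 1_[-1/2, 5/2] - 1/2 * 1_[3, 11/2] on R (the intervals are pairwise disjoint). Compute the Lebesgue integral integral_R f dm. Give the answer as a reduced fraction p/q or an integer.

For a simple function f = sum_i c_i * 1_{A_i} with disjoint A_i,
  integral f dm = sum_i c_i * m(A_i).
Lengths of the A_i:
  m(A_1) = -5/2 - (-9/2) = 2.
  m(A_2) = -3/4 - (-9/4) = 3/2.
  m(A_3) = 5/2 - (-1/2) = 3.
  m(A_4) = 11/2 - 3 = 5/2.
Contributions c_i * m(A_i):
  (-1) * (2) = -2.
  (-1/3) * (3/2) = -1/2.
  (0) * (3) = 0.
  (-1/2) * (5/2) = -5/4.
Total: -2 - 1/2 + 0 - 5/4 = -15/4.

-15/4


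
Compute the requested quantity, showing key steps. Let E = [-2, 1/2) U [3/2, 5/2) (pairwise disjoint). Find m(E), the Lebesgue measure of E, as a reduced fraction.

For pairwise disjoint intervals, m(union_i I_i) = sum_i m(I_i),
and m is invariant under swapping open/closed endpoints (single points have measure 0).
So m(E) = sum_i (b_i - a_i).
  I_1 has length 1/2 - (-2) = 5/2.
  I_2 has length 5/2 - 3/2 = 1.
Summing:
  m(E) = 5/2 + 1 = 7/2.

7/2


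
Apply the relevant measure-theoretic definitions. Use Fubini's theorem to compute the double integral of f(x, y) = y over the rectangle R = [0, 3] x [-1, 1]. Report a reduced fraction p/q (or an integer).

f(x, y) is a tensor product of a function of x and a function of y, and both factors are bounded continuous (hence Lebesgue integrable) on the rectangle, so Fubini's theorem applies:
  integral_R f d(m x m) = (integral_a1^b1 1 dx) * (integral_a2^b2 y dy).
Inner integral in x: integral_{0}^{3} 1 dx = (3^1 - 0^1)/1
  = 3.
Inner integral in y: integral_{-1}^{1} y dy = (1^2 - (-1)^2)/2
  = 0.
Product: (3) * (0) = 0.

0


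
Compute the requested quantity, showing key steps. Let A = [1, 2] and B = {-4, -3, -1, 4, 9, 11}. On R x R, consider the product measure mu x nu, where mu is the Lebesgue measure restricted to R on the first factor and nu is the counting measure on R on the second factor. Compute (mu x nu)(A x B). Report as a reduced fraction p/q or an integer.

For a measurable rectangle A x B, the product measure satisfies
  (mu x nu)(A x B) = mu(A) * nu(B).
  mu(A) = 1.
  nu(B) = 6.
  (mu x nu)(A x B) = 1 * 6 = 6.

6


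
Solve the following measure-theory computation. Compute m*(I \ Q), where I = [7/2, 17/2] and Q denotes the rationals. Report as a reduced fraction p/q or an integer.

The interval I = [7/2, 17/2] has m(I) = 17/2 - 7/2 = 5 (endpoints are measure-zero, so open/closed/half-open agree). Write I = (I cap Q) u (I \ Q). The rationals in I are countable, so m*(I cap Q) = 0 (cover each rational by intervals whose total length is arbitrarily small). By countable subadditivity m*(I) <= m*(I cap Q) + m*(I \ Q), hence m*(I \ Q) >= m(I) = 5. The reverse inequality m*(I \ Q) <= m*(I) = 5 is trivial since (I \ Q) is a subset of I. Therefore m*(I \ Q) = 5.

5


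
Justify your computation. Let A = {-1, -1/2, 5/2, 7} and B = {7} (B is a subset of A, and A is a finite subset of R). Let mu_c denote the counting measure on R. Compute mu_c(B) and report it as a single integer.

Counting measure assigns mu_c(E) = |E| (number of elements) when E is finite.
B has 1 element(s), so mu_c(B) = 1.

1


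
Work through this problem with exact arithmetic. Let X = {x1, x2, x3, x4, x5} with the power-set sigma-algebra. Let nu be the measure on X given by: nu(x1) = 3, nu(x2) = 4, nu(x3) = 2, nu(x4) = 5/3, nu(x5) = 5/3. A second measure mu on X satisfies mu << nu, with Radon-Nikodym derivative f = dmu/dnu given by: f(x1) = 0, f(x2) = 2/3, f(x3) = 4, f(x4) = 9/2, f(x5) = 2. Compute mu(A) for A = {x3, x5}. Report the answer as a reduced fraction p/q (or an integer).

By the defining property of the Radon-Nikodym derivative, for every measurable set A,
  mu(A) = integral_A f dnu.
Since nu is a discrete measure concentrated on the atoms of X, the integral over A reduces to the sum
  mu(A) = sum_{x in A} f(x) * nu({x}).
Computing each term:
  x3: f(x3) * nu(x3) = 4 * 2 = 8.
  x5: f(x5) * nu(x5) = 2 * 5/3 = 10/3.
Summing: mu(A) = 8 + 10/3 = 34/3.

34/3


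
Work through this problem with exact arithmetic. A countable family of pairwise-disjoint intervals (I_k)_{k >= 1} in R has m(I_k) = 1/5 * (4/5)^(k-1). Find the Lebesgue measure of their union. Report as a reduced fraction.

By countable additivity of the Lebesgue measure on pairwise disjoint measurable sets,
  m(union_{k >= 1} I_k) = sum_{k >= 1} m(I_k) = sum_{k >= 1} a * r^(k-1),
  with a = 1/5 and r = 4/5.
Since 0 < r = 4/5 < 1, the geometric series converges:
  sum_{k >= 1} a * r^(k-1) = a / (1 - r).
  = 1/5 / (1 - 4/5)
  = 1/5 / (1/5)
  = 1.

1


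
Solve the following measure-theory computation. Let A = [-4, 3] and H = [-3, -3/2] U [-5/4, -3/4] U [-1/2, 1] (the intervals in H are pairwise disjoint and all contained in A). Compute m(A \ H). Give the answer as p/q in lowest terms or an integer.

The ambient interval has length m(A) = 3 - (-4) = 7.
Since the holes are disjoint and sit inside A, by finite additivity
  m(H) = sum_i (b_i - a_i), and m(A \ H) = m(A) - m(H).
Computing the hole measures:
  m(H_1) = -3/2 - (-3) = 3/2.
  m(H_2) = -3/4 - (-5/4) = 1/2.
  m(H_3) = 1 - (-1/2) = 3/2.
Summed: m(H) = 3/2 + 1/2 + 3/2 = 7/2.
So m(A \ H) = 7 - 7/2 = 7/2.

7/2


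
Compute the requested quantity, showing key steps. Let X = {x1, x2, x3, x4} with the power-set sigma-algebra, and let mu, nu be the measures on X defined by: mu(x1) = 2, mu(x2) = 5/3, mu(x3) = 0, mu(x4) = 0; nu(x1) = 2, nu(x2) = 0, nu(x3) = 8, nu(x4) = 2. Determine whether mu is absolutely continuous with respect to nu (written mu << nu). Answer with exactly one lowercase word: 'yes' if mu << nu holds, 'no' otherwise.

mu << nu means: every nu-null measurable set is also mu-null; equivalently, for every atom x, if nu({x}) = 0 then mu({x}) = 0.
Checking each atom:
  x1: nu = 2 > 0 -> no constraint.
  x2: nu = 0, mu = 5/3 > 0 -> violates mu << nu.
  x3: nu = 8 > 0 -> no constraint.
  x4: nu = 2 > 0 -> no constraint.
The atom(s) x2 violate the condition (nu = 0 but mu > 0). Therefore mu is NOT absolutely continuous w.r.t. nu.

no


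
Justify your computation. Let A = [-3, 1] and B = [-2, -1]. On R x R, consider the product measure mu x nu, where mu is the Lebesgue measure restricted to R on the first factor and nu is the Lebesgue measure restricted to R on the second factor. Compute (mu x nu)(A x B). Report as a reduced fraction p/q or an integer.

For a measurable rectangle A x B, the product measure satisfies
  (mu x nu)(A x B) = mu(A) * nu(B).
  mu(A) = 4.
  nu(B) = 1.
  (mu x nu)(A x B) = 4 * 1 = 4.

4


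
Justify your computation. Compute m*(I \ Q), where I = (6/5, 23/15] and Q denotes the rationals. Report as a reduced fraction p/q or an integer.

The interval I = (6/5, 23/15] has m(I) = 23/15 - 6/5 = 1/3 (endpoints are measure-zero, so open/closed/half-open agree). Write I = (I cap Q) u (I \ Q). The rationals in I are countable, so m*(I cap Q) = 0 (cover each rational by intervals whose total length is arbitrarily small). By countable subadditivity m*(I) <= m*(I cap Q) + m*(I \ Q), hence m*(I \ Q) >= m(I) = 1/3. The reverse inequality m*(I \ Q) <= m*(I) = 1/3 is trivial since (I \ Q) is a subset of I. Therefore m*(I \ Q) = 1/3.

1/3


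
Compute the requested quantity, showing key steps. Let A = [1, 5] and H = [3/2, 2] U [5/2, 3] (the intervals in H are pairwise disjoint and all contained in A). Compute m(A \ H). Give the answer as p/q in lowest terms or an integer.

The ambient interval has length m(A) = 5 - 1 = 4.
Since the holes are disjoint and sit inside A, by finite additivity
  m(H) = sum_i (b_i - a_i), and m(A \ H) = m(A) - m(H).
Computing the hole measures:
  m(H_1) = 2 - 3/2 = 1/2.
  m(H_2) = 3 - 5/2 = 1/2.
Summed: m(H) = 1/2 + 1/2 = 1.
So m(A \ H) = 4 - 1 = 3.

3


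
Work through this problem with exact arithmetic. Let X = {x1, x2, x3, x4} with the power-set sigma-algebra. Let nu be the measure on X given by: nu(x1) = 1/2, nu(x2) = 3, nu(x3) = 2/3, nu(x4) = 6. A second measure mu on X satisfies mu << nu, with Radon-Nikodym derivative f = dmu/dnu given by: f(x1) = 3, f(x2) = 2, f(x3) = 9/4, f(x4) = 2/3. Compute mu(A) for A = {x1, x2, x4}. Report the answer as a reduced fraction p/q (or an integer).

By the defining property of the Radon-Nikodym derivative, for every measurable set A,
  mu(A) = integral_A f dnu.
Since nu is a discrete measure concentrated on the atoms of X, the integral over A reduces to the sum
  mu(A) = sum_{x in A} f(x) * nu({x}).
Computing each term:
  x1: f(x1) * nu(x1) = 3 * 1/2 = 3/2.
  x2: f(x2) * nu(x2) = 2 * 3 = 6.
  x4: f(x4) * nu(x4) = 2/3 * 6 = 4.
Summing: mu(A) = 3/2 + 6 + 4 = 23/2.

23/2


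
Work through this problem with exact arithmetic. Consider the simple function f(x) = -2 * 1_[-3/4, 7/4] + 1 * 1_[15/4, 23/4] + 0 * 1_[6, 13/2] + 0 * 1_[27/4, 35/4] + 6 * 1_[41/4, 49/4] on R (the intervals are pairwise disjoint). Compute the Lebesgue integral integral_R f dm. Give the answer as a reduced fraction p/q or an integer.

For a simple function f = sum_i c_i * 1_{A_i} with disjoint A_i,
  integral f dm = sum_i c_i * m(A_i).
Lengths of the A_i:
  m(A_1) = 7/4 - (-3/4) = 5/2.
  m(A_2) = 23/4 - 15/4 = 2.
  m(A_3) = 13/2 - 6 = 1/2.
  m(A_4) = 35/4 - 27/4 = 2.
  m(A_5) = 49/4 - 41/4 = 2.
Contributions c_i * m(A_i):
  (-2) * (5/2) = -5.
  (1) * (2) = 2.
  (0) * (1/2) = 0.
  (0) * (2) = 0.
  (6) * (2) = 12.
Total: -5 + 2 + 0 + 0 + 12 = 9.

9


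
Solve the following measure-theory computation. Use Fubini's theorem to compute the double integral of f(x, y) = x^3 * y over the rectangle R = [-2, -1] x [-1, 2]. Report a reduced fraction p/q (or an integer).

f(x, y) is a tensor product of a function of x and a function of y, and both factors are bounded continuous (hence Lebesgue integrable) on the rectangle, so Fubini's theorem applies:
  integral_R f d(m x m) = (integral_a1^b1 x^3 dx) * (integral_a2^b2 y dy).
Inner integral in x: integral_{-2}^{-1} x^3 dx = ((-1)^4 - (-2)^4)/4
  = -15/4.
Inner integral in y: integral_{-1}^{2} y dy = (2^2 - (-1)^2)/2
  = 3/2.
Product: (-15/4) * (3/2) = -45/8.

-45/8


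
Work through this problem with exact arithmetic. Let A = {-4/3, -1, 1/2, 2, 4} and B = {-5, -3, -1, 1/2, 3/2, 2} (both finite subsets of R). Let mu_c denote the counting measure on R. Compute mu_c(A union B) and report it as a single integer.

Counting measure on a finite set equals cardinality. By inclusion-exclusion, |A union B| = |A| + |B| - |A cap B|.
|A| = 5, |B| = 6, |A cap B| = 3.
So mu_c(A union B) = 5 + 6 - 3 = 8.

8


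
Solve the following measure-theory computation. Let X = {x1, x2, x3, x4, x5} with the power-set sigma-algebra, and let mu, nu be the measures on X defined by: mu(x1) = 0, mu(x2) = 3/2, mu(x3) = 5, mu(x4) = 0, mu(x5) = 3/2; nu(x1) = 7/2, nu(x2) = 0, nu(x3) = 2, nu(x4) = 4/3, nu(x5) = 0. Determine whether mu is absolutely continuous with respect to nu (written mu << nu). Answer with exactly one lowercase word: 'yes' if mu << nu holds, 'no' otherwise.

mu << nu means: every nu-null measurable set is also mu-null; equivalently, for every atom x, if nu({x}) = 0 then mu({x}) = 0.
Checking each atom:
  x1: nu = 7/2 > 0 -> no constraint.
  x2: nu = 0, mu = 3/2 > 0 -> violates mu << nu.
  x3: nu = 2 > 0 -> no constraint.
  x4: nu = 4/3 > 0 -> no constraint.
  x5: nu = 0, mu = 3/2 > 0 -> violates mu << nu.
The atom(s) x2, x5 violate the condition (nu = 0 but mu > 0). Therefore mu is NOT absolutely continuous w.r.t. nu.

no


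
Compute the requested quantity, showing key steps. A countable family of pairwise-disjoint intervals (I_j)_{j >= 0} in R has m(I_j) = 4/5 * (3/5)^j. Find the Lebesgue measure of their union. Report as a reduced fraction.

By countable additivity of the Lebesgue measure on pairwise disjoint measurable sets,
  m(union_{j >= 0} I_j) = sum_{j >= 0} m(I_j) = sum_{j >= 0} a * r^j,
  with a = 4/5 and r = 3/5.
Since 0 < r = 3/5 < 1, the geometric series converges:
  sum_{j >= 0} a * r^j = a / (1 - r).
  = 4/5 / (1 - 3/5)
  = 4/5 / (2/5)
  = 2.

2


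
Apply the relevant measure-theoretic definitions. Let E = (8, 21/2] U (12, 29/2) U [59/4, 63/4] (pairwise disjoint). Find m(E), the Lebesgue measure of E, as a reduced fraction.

For pairwise disjoint intervals, m(union_i I_i) = sum_i m(I_i),
and m is invariant under swapping open/closed endpoints (single points have measure 0).
So m(E) = sum_i (b_i - a_i).
  I_1 has length 21/2 - 8 = 5/2.
  I_2 has length 29/2 - 12 = 5/2.
  I_3 has length 63/4 - 59/4 = 1.
Summing:
  m(E) = 5/2 + 5/2 + 1 = 6.

6


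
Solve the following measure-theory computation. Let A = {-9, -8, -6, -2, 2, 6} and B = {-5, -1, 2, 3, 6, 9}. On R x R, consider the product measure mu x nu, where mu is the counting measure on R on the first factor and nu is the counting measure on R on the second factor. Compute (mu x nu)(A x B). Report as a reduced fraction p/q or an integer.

For a measurable rectangle A x B, the product measure satisfies
  (mu x nu)(A x B) = mu(A) * nu(B).
  mu(A) = 6.
  nu(B) = 6.
  (mu x nu)(A x B) = 6 * 6 = 36.

36


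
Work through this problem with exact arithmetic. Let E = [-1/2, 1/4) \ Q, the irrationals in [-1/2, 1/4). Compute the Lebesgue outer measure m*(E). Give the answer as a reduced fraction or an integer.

The interval I = [-1/2, 1/4) has m(I) = 1/4 - (-1/2) = 3/4 (endpoints are measure-zero, so open/closed/half-open agree). Write I = (I cap Q) u (I \ Q). The rationals in I are countable, so m*(I cap Q) = 0 (cover each rational by intervals whose total length is arbitrarily small). By countable subadditivity m*(I) <= m*(I cap Q) + m*(I \ Q), hence m*(I \ Q) >= m(I) = 3/4. The reverse inequality m*(I \ Q) <= m*(I) = 3/4 is trivial since (I \ Q) is a subset of I. Therefore m*(I \ Q) = 3/4.

3/4


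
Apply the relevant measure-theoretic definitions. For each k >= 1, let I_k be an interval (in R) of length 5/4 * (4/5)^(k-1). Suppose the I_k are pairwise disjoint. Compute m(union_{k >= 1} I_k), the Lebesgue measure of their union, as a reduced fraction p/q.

By countable additivity of the Lebesgue measure on pairwise disjoint measurable sets,
  m(union_{k >= 1} I_k) = sum_{k >= 1} m(I_k) = sum_{k >= 1} a * r^(k-1),
  with a = 5/4 and r = 4/5.
Since 0 < r = 4/5 < 1, the geometric series converges:
  sum_{k >= 1} a * r^(k-1) = a / (1 - r).
  = 5/4 / (1 - 4/5)
  = 5/4 / (1/5)
  = 25/4.

25/4


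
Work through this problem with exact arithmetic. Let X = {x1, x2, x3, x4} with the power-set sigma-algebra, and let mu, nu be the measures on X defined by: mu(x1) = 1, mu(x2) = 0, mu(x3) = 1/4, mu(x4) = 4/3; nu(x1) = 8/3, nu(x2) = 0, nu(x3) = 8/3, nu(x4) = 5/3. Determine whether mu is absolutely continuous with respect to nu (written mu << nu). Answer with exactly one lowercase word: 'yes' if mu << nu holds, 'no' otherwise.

mu << nu means: every nu-null measurable set is also mu-null; equivalently, for every atom x, if nu({x}) = 0 then mu({x}) = 0.
Checking each atom:
  x1: nu = 8/3 > 0 -> no constraint.
  x2: nu = 0, mu = 0 -> consistent with mu << nu.
  x3: nu = 8/3 > 0 -> no constraint.
  x4: nu = 5/3 > 0 -> no constraint.
No atom violates the condition. Therefore mu << nu.

yes


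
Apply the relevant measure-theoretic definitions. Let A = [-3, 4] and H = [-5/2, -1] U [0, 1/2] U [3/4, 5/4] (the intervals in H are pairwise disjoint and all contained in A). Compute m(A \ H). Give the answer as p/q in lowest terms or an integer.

The ambient interval has length m(A) = 4 - (-3) = 7.
Since the holes are disjoint and sit inside A, by finite additivity
  m(H) = sum_i (b_i - a_i), and m(A \ H) = m(A) - m(H).
Computing the hole measures:
  m(H_1) = -1 - (-5/2) = 3/2.
  m(H_2) = 1/2 - 0 = 1/2.
  m(H_3) = 5/4 - 3/4 = 1/2.
Summed: m(H) = 3/2 + 1/2 + 1/2 = 5/2.
So m(A \ H) = 7 - 5/2 = 9/2.

9/2


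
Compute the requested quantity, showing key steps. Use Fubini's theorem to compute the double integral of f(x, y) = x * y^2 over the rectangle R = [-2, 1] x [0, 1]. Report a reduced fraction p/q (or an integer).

f(x, y) is a tensor product of a function of x and a function of y, and both factors are bounded continuous (hence Lebesgue integrable) on the rectangle, so Fubini's theorem applies:
  integral_R f d(m x m) = (integral_a1^b1 x dx) * (integral_a2^b2 y^2 dy).
Inner integral in x: integral_{-2}^{1} x dx = (1^2 - (-2)^2)/2
  = -3/2.
Inner integral in y: integral_{0}^{1} y^2 dy = (1^3 - 0^3)/3
  = 1/3.
Product: (-3/2) * (1/3) = -1/2.

-1/2


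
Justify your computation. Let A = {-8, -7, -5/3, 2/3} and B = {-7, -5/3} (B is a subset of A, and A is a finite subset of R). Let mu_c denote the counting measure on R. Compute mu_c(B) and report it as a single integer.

Counting measure assigns mu_c(E) = |E| (number of elements) when E is finite.
B has 2 element(s), so mu_c(B) = 2.

2


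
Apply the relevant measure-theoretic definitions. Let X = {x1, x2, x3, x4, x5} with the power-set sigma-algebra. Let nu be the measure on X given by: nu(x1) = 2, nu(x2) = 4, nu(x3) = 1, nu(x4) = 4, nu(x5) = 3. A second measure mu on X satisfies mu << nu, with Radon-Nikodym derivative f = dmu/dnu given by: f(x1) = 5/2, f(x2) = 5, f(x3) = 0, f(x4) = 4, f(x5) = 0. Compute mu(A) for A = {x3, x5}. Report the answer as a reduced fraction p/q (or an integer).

By the defining property of the Radon-Nikodym derivative, for every measurable set A,
  mu(A) = integral_A f dnu.
Since nu is a discrete measure concentrated on the atoms of X, the integral over A reduces to the sum
  mu(A) = sum_{x in A} f(x) * nu({x}).
Computing each term:
  x3: f(x3) * nu(x3) = 0 * 1 = 0.
  x5: f(x5) * nu(x5) = 0 * 3 = 0.
Summing: mu(A) = 0 + 0 = 0.

0


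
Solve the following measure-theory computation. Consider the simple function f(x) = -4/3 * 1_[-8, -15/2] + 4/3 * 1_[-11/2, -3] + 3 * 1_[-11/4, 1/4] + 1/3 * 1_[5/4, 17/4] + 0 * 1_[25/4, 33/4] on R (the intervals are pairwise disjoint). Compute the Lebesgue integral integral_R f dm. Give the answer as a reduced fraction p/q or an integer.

For a simple function f = sum_i c_i * 1_{A_i} with disjoint A_i,
  integral f dm = sum_i c_i * m(A_i).
Lengths of the A_i:
  m(A_1) = -15/2 - (-8) = 1/2.
  m(A_2) = -3 - (-11/2) = 5/2.
  m(A_3) = 1/4 - (-11/4) = 3.
  m(A_4) = 17/4 - 5/4 = 3.
  m(A_5) = 33/4 - 25/4 = 2.
Contributions c_i * m(A_i):
  (-4/3) * (1/2) = -2/3.
  (4/3) * (5/2) = 10/3.
  (3) * (3) = 9.
  (1/3) * (3) = 1.
  (0) * (2) = 0.
Total: -2/3 + 10/3 + 9 + 1 + 0 = 38/3.

38/3


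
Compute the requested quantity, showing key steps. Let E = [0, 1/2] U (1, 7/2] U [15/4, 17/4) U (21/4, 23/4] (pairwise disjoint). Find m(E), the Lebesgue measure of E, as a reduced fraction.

For pairwise disjoint intervals, m(union_i I_i) = sum_i m(I_i),
and m is invariant under swapping open/closed endpoints (single points have measure 0).
So m(E) = sum_i (b_i - a_i).
  I_1 has length 1/2 - 0 = 1/2.
  I_2 has length 7/2 - 1 = 5/2.
  I_3 has length 17/4 - 15/4 = 1/2.
  I_4 has length 23/4 - 21/4 = 1/2.
Summing:
  m(E) = 1/2 + 5/2 + 1/2 + 1/2 = 4.

4


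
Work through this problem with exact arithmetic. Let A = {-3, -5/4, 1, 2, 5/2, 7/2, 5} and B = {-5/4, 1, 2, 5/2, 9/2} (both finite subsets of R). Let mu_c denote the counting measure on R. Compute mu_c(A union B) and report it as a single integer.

Counting measure on a finite set equals cardinality. By inclusion-exclusion, |A union B| = |A| + |B| - |A cap B|.
|A| = 7, |B| = 5, |A cap B| = 4.
So mu_c(A union B) = 7 + 5 - 4 = 8.

8


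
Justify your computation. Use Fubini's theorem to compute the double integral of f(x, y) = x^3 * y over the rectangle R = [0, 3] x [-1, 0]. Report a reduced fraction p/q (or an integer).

f(x, y) is a tensor product of a function of x and a function of y, and both factors are bounded continuous (hence Lebesgue integrable) on the rectangle, so Fubini's theorem applies:
  integral_R f d(m x m) = (integral_a1^b1 x^3 dx) * (integral_a2^b2 y dy).
Inner integral in x: integral_{0}^{3} x^3 dx = (3^4 - 0^4)/4
  = 81/4.
Inner integral in y: integral_{-1}^{0} y dy = (0^2 - (-1)^2)/2
  = -1/2.
Product: (81/4) * (-1/2) = -81/8.

-81/8


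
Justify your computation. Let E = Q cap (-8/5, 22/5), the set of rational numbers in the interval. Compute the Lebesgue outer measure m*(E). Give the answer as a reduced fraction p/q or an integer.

The set Q cap (-8/5, 22/5) is countable (a subset of the countable set Q). Lebesgue outer measure of any countable set is 0: each singleton {q} has m*({q}) = 0, and by countable subadditivity m*(union_k {q_k}) <= sum_k m*({q_k}) = sum_k 0 = 0. The reverse inequality m*(E) >= 0 is automatic. So m*(Q cap (-8/5, 22/5)) = 0.

0


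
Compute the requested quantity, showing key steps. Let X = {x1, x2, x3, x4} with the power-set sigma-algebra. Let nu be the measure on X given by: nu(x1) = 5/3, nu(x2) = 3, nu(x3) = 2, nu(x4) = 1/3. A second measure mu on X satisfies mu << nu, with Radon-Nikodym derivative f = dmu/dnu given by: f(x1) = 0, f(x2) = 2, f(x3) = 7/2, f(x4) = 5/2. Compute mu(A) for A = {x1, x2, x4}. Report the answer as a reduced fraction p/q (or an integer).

By the defining property of the Radon-Nikodym derivative, for every measurable set A,
  mu(A) = integral_A f dnu.
Since nu is a discrete measure concentrated on the atoms of X, the integral over A reduces to the sum
  mu(A) = sum_{x in A} f(x) * nu({x}).
Computing each term:
  x1: f(x1) * nu(x1) = 0 * 5/3 = 0.
  x2: f(x2) * nu(x2) = 2 * 3 = 6.
  x4: f(x4) * nu(x4) = 5/2 * 1/3 = 5/6.
Summing: mu(A) = 0 + 6 + 5/6 = 41/6.

41/6


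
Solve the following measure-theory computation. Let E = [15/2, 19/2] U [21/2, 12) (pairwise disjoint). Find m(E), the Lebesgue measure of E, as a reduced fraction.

For pairwise disjoint intervals, m(union_i I_i) = sum_i m(I_i),
and m is invariant under swapping open/closed endpoints (single points have measure 0).
So m(E) = sum_i (b_i - a_i).
  I_1 has length 19/2 - 15/2 = 2.
  I_2 has length 12 - 21/2 = 3/2.
Summing:
  m(E) = 2 + 3/2 = 7/2.

7/2


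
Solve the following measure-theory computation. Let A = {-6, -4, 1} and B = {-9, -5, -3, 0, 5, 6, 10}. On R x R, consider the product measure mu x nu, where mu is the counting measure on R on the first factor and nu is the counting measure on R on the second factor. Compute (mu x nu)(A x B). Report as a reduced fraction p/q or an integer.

For a measurable rectangle A x B, the product measure satisfies
  (mu x nu)(A x B) = mu(A) * nu(B).
  mu(A) = 3.
  nu(B) = 7.
  (mu x nu)(A x B) = 3 * 7 = 21.

21


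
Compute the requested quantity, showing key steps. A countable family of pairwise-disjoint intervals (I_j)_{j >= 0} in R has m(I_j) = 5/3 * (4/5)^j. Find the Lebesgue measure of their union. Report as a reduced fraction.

By countable additivity of the Lebesgue measure on pairwise disjoint measurable sets,
  m(union_{j >= 0} I_j) = sum_{j >= 0} m(I_j) = sum_{j >= 0} a * r^j,
  with a = 5/3 and r = 4/5.
Since 0 < r = 4/5 < 1, the geometric series converges:
  sum_{j >= 0} a * r^j = a / (1 - r).
  = 5/3 / (1 - 4/5)
  = 5/3 / (1/5)
  = 25/3.

25/3


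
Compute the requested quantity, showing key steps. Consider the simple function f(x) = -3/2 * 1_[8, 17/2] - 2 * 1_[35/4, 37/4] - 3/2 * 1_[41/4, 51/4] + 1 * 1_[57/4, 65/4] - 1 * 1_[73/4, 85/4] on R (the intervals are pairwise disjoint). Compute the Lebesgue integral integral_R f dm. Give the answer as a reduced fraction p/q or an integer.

For a simple function f = sum_i c_i * 1_{A_i} with disjoint A_i,
  integral f dm = sum_i c_i * m(A_i).
Lengths of the A_i:
  m(A_1) = 17/2 - 8 = 1/2.
  m(A_2) = 37/4 - 35/4 = 1/2.
  m(A_3) = 51/4 - 41/4 = 5/2.
  m(A_4) = 65/4 - 57/4 = 2.
  m(A_5) = 85/4 - 73/4 = 3.
Contributions c_i * m(A_i):
  (-3/2) * (1/2) = -3/4.
  (-2) * (1/2) = -1.
  (-3/2) * (5/2) = -15/4.
  (1) * (2) = 2.
  (-1) * (3) = -3.
Total: -3/4 - 1 - 15/4 + 2 - 3 = -13/2.

-13/2


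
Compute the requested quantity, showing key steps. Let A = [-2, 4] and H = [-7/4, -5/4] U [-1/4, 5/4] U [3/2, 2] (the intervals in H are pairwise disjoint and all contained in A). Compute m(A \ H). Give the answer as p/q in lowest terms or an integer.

The ambient interval has length m(A) = 4 - (-2) = 6.
Since the holes are disjoint and sit inside A, by finite additivity
  m(H) = sum_i (b_i - a_i), and m(A \ H) = m(A) - m(H).
Computing the hole measures:
  m(H_1) = -5/4 - (-7/4) = 1/2.
  m(H_2) = 5/4 - (-1/4) = 3/2.
  m(H_3) = 2 - 3/2 = 1/2.
Summed: m(H) = 1/2 + 3/2 + 1/2 = 5/2.
So m(A \ H) = 6 - 5/2 = 7/2.

7/2


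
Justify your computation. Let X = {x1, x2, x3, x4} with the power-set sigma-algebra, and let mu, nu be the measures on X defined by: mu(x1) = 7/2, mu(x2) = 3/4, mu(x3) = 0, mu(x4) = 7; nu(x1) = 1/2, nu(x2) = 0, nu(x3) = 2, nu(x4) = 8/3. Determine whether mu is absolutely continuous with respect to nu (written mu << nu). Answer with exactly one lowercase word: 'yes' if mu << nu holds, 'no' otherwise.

mu << nu means: every nu-null measurable set is also mu-null; equivalently, for every atom x, if nu({x}) = 0 then mu({x}) = 0.
Checking each atom:
  x1: nu = 1/2 > 0 -> no constraint.
  x2: nu = 0, mu = 3/4 > 0 -> violates mu << nu.
  x3: nu = 2 > 0 -> no constraint.
  x4: nu = 8/3 > 0 -> no constraint.
The atom(s) x2 violate the condition (nu = 0 but mu > 0). Therefore mu is NOT absolutely continuous w.r.t. nu.

no


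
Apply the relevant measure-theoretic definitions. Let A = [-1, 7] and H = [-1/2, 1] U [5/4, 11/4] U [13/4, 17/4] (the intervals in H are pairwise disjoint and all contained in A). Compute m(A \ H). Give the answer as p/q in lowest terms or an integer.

The ambient interval has length m(A) = 7 - (-1) = 8.
Since the holes are disjoint and sit inside A, by finite additivity
  m(H) = sum_i (b_i - a_i), and m(A \ H) = m(A) - m(H).
Computing the hole measures:
  m(H_1) = 1 - (-1/2) = 3/2.
  m(H_2) = 11/4 - 5/4 = 3/2.
  m(H_3) = 17/4 - 13/4 = 1.
Summed: m(H) = 3/2 + 3/2 + 1 = 4.
So m(A \ H) = 8 - 4 = 4.

4


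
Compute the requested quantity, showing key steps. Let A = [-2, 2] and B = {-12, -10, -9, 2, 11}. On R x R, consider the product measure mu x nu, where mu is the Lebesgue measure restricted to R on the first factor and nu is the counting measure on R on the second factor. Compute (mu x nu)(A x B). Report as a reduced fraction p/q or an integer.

For a measurable rectangle A x B, the product measure satisfies
  (mu x nu)(A x B) = mu(A) * nu(B).
  mu(A) = 4.
  nu(B) = 5.
  (mu x nu)(A x B) = 4 * 5 = 20.

20


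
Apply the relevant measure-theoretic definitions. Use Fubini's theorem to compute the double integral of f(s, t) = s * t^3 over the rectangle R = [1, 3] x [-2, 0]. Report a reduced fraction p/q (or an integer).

f(s, t) is a tensor product of a function of s and a function of t, and both factors are bounded continuous (hence Lebesgue integrable) on the rectangle, so Fubini's theorem applies:
  integral_R f d(m x m) = (integral_a1^b1 s ds) * (integral_a2^b2 t^3 dt).
Inner integral in s: integral_{1}^{3} s ds = (3^2 - 1^2)/2
  = 4.
Inner integral in t: integral_{-2}^{0} t^3 dt = (0^4 - (-2)^4)/4
  = -4.
Product: (4) * (-4) = -16.

-16


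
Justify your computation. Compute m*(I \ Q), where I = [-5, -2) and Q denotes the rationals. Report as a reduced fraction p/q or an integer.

The interval I = [-5, -2) has m(I) = -2 - (-5) = 3 (endpoints are measure-zero, so open/closed/half-open agree). Write I = (I cap Q) u (I \ Q). The rationals in I are countable, so m*(I cap Q) = 0 (cover each rational by intervals whose total length is arbitrarily small). By countable subadditivity m*(I) <= m*(I cap Q) + m*(I \ Q), hence m*(I \ Q) >= m(I) = 3. The reverse inequality m*(I \ Q) <= m*(I) = 3 is trivial since (I \ Q) is a subset of I. Therefore m*(I \ Q) = 3.

3


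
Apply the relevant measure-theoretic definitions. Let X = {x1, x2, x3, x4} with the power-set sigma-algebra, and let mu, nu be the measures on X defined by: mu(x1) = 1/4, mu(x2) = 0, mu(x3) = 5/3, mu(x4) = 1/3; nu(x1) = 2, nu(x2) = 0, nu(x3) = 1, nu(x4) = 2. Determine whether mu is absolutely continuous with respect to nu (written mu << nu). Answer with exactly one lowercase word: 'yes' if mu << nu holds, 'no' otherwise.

mu << nu means: every nu-null measurable set is also mu-null; equivalently, for every atom x, if nu({x}) = 0 then mu({x}) = 0.
Checking each atom:
  x1: nu = 2 > 0 -> no constraint.
  x2: nu = 0, mu = 0 -> consistent with mu << nu.
  x3: nu = 1 > 0 -> no constraint.
  x4: nu = 2 > 0 -> no constraint.
No atom violates the condition. Therefore mu << nu.

yes
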